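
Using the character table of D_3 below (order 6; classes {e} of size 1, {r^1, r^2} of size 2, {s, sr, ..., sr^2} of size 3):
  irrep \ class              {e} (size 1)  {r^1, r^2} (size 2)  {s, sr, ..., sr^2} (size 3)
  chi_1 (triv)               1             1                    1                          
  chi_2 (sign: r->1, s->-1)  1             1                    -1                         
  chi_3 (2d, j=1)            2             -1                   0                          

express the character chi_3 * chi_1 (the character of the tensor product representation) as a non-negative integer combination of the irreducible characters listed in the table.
chi_3 tensor chi_1 = chi_3 (all other irreducibles have multiplicity 0).

Solution. The character of a tensor product is the pointwise product (chi_3 * chi_1)(C) = chi_3(C) * chi_1(C):
  {e}: (2)*(1), {r^1, r^2}: (-1)*(1), {s, sr, ..., sr^2}: (0)*(1)
so (chi_3 * chi_1) takes values
  {e} -> 2, {r^1, r^2} -> -1, {s, sr, ..., sr^2} -> 0.
Now take the inner product of this character with each irreducible chi from the table, <chi_3*chi_1, chi> = (1/6) sum_C |C| (chi_3*chi_1)(C) conj(chi(C)):
  <chi_3*chi_1, chi_1> = (1/6)[1*(2)*conj(1) + 2*(-1)*conj(1) + 3*(0)*conj(1)]
      = (1/6)[(2) + (-2) + (0)] = 0/6 = 0
  <chi_3*chi_1, chi_2> = (1/6)[1*(2)*conj(1) + 2*(-1)*conj(1) + 3*(0)*conj(-1)]
      = (1/6)[(2) + (-2) + (0)] = 0/6 = 0
  <chi_3*chi_1, chi_3> = (1/6)[1*(2)*conj(2) + 2*(-1)*conj(-1) + 3*(0)*conj(0)]
      = (1/6)[(4) + (2) + (0)] = 6/6 = 1
Hence the multiplicities are chi_3: 1. Dimension check: dim(chi_3)*dim(chi_1) = 2*1 = 2 and sum (mult * dim) = 1*2 = 2.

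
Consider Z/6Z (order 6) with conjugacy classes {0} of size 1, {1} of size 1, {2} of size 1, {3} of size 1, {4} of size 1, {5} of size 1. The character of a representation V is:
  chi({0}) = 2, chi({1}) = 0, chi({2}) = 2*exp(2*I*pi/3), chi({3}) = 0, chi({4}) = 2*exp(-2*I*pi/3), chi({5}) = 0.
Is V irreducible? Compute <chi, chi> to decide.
Not irreducible (reducible): <chi, chi> = 2 > 1.

Derivation: <chi, chi> = (1/|G|) sum_C |C| * |chi(C)|^2 = (1/6)[1*|2|^2 + 1*|0|^2 + 1*|2*exp(2*I*pi/3)|^2 + 1*|0|^2 + 1*|2*exp(-2*I*pi/3)|^2 + 1*|0|^2]
  = (1/6)[(4) + (0) + (4) + (0) + (4) + (0)] = 12/6 = 2.
(Exp terms are combined using exp(i*s)*conj(exp(i*t)) = exp(i*(s-t)), and sums of them are collapsed using the identity that for every m > 1 the m distinct m-th roots of unity sum to 0, e.g. 1 + exp(2*I*pi/3) + exp(-2*I*pi/3) = 0.)
A character is irreducible iff <chi, chi> = 1, so this representation is reducible.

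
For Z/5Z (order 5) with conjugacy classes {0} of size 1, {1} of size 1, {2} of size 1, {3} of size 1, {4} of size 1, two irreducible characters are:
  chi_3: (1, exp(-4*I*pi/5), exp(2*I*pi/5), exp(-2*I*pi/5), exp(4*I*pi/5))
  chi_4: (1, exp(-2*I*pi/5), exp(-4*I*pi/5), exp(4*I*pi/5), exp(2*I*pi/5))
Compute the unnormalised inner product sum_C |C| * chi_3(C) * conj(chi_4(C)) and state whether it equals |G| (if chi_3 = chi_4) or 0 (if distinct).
Sum = 0; so <chi_3, chi_4> = 0 (distinct irreducibles are orthogonal).

Solution. Compute term by term over conjugacy classes (|C| * chi_3(C) * conj(chi_4(C))):
  1*(1)*conj(1) + 1*(exp(-4*I*pi/5))*conj(exp(-2*I*pi/5)) + 1*(exp(2*I*pi/5))*conj(exp(-4*I*pi/5)) + 1*(exp(-2*I*pi/5))*conj(exp(4*I*pi/5)) + 1*(exp(4*I*pi/5))*conj(exp(2*I*pi/5))
  = (1) + (exp(-2*I*pi/5)) + (exp(-4*I*pi/5)) + (exp(4*I*pi/5)) + (exp(2*I*pi/5))
  = 0.
(Exp terms are combined using exp(i*s)*conj(exp(i*t)) = exp(i*(s-t)), and sums of them are collapsed using the identity that for every m > 1 the m distinct m-th roots of unity sum to 0, e.g. 1 + exp(2*I*pi/3) + exp(-2*I*pi/3) = 0.)
Dividing by |G| = 5 gives 0/5 = 0, matching the row-orthogonality relation <chi_3, chi_4> = [chi_3 = chi_4].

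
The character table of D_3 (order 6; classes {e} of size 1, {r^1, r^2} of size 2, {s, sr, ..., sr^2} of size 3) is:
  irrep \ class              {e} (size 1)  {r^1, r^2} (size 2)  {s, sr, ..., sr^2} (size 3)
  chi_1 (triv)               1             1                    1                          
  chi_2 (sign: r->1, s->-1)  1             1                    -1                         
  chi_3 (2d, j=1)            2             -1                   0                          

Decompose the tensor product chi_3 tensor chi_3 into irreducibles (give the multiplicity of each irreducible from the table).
chi_3 tensor chi_3 = chi_1 + chi_2 + chi_3 (all other irreducibles have multiplicity 0).

Details: The character of a tensor product is the pointwise product (chi_3 * chi_3)(C) = chi_3(C) * chi_3(C):
  {e}: (2)*(2), {r^1, r^2}: (-1)*(-1), {s, sr, ..., sr^2}: (0)*(0)
so (chi_3 * chi_3) takes values
  {e} -> 4, {r^1, r^2} -> 1, {s, sr, ..., sr^2} -> 0.
Now take the inner product of this character with each irreducible chi from the table, <chi_3*chi_3, chi> = (1/6) sum_C |C| (chi_3*chi_3)(C) conj(chi(C)):
  <chi_3*chi_3, chi_1> = (1/6)[1*(4)*conj(1) + 2*(1)*conj(1) + 3*(0)*conj(1)]
      = (1/6)[(4) + (2) + (0)] = 6/6 = 1
  <chi_3*chi_3, chi_2> = (1/6)[1*(4)*conj(1) + 2*(1)*conj(1) + 3*(0)*conj(-1)]
      = (1/6)[(4) + (2) + (0)] = 6/6 = 1
  <chi_3*chi_3, chi_3> = (1/6)[1*(4)*conj(2) + 2*(1)*conj(-1) + 3*(0)*conj(0)]
      = (1/6)[(8) + (-2) + (0)] = 6/6 = 1
Hence the multiplicities are chi_1: 1, chi_2: 1, chi_3: 1. Dimension check: dim(chi_3)*dim(chi_3) = 2*2 = 4 and sum (mult * dim) = 1*1 + 1*1 + 1*2 = 4.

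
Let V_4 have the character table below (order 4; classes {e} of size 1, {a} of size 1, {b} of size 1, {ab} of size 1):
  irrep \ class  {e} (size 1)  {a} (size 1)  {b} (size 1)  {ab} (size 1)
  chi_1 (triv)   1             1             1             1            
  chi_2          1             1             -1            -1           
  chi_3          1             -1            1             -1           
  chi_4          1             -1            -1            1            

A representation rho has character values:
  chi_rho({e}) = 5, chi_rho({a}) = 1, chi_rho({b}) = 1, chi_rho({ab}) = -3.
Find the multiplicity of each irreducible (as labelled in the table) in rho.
Multiplicities: chi_1: 1, chi_2: 2, chi_3: 2, chi_4: 0.

Proof sketch: Use <chi_rho, chi> = (1/|G|) sum_C |C| * chi_rho(C) * conj(chi(C)) with |G| = 4 for each irreducible chi in the table:
  <chi_rho, chi_1> = (1/4)[1*(5)*conj(1) + 1*(1)*conj(1) + 1*(1)*conj(1) + 1*(-3)*conj(1)]
      = (1/4)[(5) + (1) + (1) + (-3)] = 4/4 = 1
  <chi_rho, chi_2> = (1/4)[1*(5)*conj(1) + 1*(1)*conj(1) + 1*(1)*conj(-1) + 1*(-3)*conj(-1)]
      = (1/4)[(5) + (1) + (-1) + (3)] = 8/4 = 2
  <chi_rho, chi_3> = (1/4)[1*(5)*conj(1) + 1*(1)*conj(-1) + 1*(1)*conj(1) + 1*(-3)*conj(-1)]
      = (1/4)[(5) + (-1) + (1) + (3)] = 8/4 = 2
  <chi_rho, chi_4> = (1/4)[1*(5)*conj(1) + 1*(1)*conj(-1) + 1*(1)*conj(-1) + 1*(-3)*conj(1)]
      = (1/4)[(5) + (-1) + (-1) + (-3)] = 0/4 = 0
Dimension check: dim(rho) = sum (mult * dim) = 1*1 + 2*1 + 2*1 + 0*1 = 5 = chi_rho(e) = 5.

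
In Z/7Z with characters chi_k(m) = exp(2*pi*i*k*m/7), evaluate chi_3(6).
chi_3(6) = zeta_7^18 = exp(-6*I*pi/7)

Solution. chi_3(6) = zeta_7^(3*6) = zeta_7^18. Since zeta_7^7 = 1, this equals zeta_7^4 = exp(2*pi*i*4/7) = exp(-6*I*pi/7).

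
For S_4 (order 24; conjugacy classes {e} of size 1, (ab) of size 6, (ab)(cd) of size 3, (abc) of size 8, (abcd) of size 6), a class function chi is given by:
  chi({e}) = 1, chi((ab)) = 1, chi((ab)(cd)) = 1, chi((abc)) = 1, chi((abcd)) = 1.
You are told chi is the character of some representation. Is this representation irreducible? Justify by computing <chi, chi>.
Irreducible: <chi, chi> = 1.

Solution. <chi, chi> = (1/|G|) sum_C |C| * |chi(C)|^2 = (1/24)[1*|1|^2 + 6*|1|^2 + 3*|1|^2 + 8*|1|^2 + 6*|1|^2]
  = (1/24)[(1) + (6) + (3) + (8) + (6)] = 24/24 = 1.
A character is irreducible iff <chi, chi> = 1, so this representation is irreducible.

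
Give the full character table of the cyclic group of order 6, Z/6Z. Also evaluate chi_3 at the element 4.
Character table of Z/6Z (irreps indexed chi_0,...,chi_5 with chi_k(m) = zeta_6^(k*m), zeta_6 = exp(2*pi*i/6)):
  irrep \ class  {0} (size 1)  {1} (size 1)    {2} (size 1)    {3} (size 1)  {4} (size 1)    {5} (size 1)  
  chi_0          1             1               1               1             1               1             
  chi_1          1             exp(I*pi/3)     exp(2*I*pi/3)   -1            exp(-2*I*pi/3)  exp(-I*pi/3)  
  chi_2          1             exp(2*I*pi/3)   exp(-2*I*pi/3)  1             exp(2*I*pi/3)   exp(-2*I*pi/3)
  chi_3          1             -1              1               -1            1               -1            
  chi_4          1             exp(-2*I*pi/3)  exp(2*I*pi/3)   1             exp(-2*I*pi/3)  exp(2*I*pi/3) 
  chi_5          1             exp(-I*pi/3)    exp(-2*I*pi/3)  -1            exp(2*I*pi/3)   exp(I*pi/3)   

Spot check: chi_3(4) = zeta_6^(3*4) = zeta_6^12 = 1.

Reasoning: Z/6Z is abelian, so all 6 irreducible complex representations are 1-dimensional. They are given by chi_k(m) = zeta_6^(k*m) for k = 0,...,5. Row orthogonality: sum_m chi_k(m) conj(chi_l(m)) = 6 * [k = l].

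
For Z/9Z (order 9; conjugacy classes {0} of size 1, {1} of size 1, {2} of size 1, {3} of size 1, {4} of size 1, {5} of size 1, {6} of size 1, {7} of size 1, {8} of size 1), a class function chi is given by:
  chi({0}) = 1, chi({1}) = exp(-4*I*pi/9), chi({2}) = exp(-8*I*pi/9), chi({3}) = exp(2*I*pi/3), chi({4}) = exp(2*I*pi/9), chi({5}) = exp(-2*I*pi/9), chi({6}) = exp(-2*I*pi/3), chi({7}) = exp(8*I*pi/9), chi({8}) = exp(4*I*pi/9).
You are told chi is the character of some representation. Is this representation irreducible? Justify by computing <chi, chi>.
Irreducible: <chi, chi> = 1.

Working: <chi, chi> = (1/|G|) sum_C |C| * |chi(C)|^2 = (1/9)[1*|1|^2 + 1*|exp(-4*I*pi/9)|^2 + 1*|exp(-8*I*pi/9)|^2 + 1*|exp(2*I*pi/3)|^2 + 1*|exp(2*I*pi/9)|^2 + 1*|exp(-2*I*pi/9)|^2 + 1*|exp(-2*I*pi/3)|^2 + 1*|exp(8*I*pi/9)|^2 + 1*|exp(4*I*pi/9)|^2]
  = (1/9)[(1) + (1) + (1) + (1) + (1) + (1) + (1) + (1) + (1)] = 9/9 = 1.
(Exp terms are combined using exp(i*s)*conj(exp(i*t)) = exp(i*(s-t)), and sums of them are collapsed using the identity that for every m > 1 the m distinct m-th roots of unity sum to 0, e.g. 1 + exp(2*I*pi/3) + exp(-2*I*pi/3) = 0.)
A character is irreducible iff <chi, chi> = 1, so this representation is irreducible.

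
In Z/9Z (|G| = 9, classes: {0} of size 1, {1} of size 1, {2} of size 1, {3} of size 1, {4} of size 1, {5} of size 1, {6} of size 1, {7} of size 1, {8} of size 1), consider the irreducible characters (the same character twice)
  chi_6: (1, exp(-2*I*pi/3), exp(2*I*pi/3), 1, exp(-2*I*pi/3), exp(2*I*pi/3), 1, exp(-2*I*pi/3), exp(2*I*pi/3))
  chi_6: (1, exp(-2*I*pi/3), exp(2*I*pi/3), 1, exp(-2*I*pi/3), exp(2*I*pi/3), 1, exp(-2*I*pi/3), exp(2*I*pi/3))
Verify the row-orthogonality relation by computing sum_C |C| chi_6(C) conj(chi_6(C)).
Sum = 9 = |G| = 9; so <chi_6, chi_6> = 1 (norm-1 confirms irreducibility).

Working: Compute term by term over conjugacy classes (|C| * chi_6(C) * conj(chi_6(C))):
  1*(1)*conj(1) + 1*(exp(-2*I*pi/3))*conj(exp(-2*I*pi/3)) + 1*(exp(2*I*pi/3))*conj(exp(2*I*pi/3)) + 1*(1)*conj(1) + 1*(exp(-2*I*pi/3))*conj(exp(-2*I*pi/3)) + 1*(exp(2*I*pi/3))*conj(exp(2*I*pi/3)) + 1*(1)*conj(1) + 1*(exp(-2*I*pi/3))*conj(exp(-2*I*pi/3)) + 1*(exp(2*I*pi/3))*conj(exp(2*I*pi/3))
  = (1) + (1) + (1) + (1) + (1) + (1) + (1) + (1) + (1)
  = 9.
(Exp terms are combined using exp(i*s)*conj(exp(i*t)) = exp(i*(s-t)), and sums of them are collapsed using the identity that for every m > 1 the m distinct m-th roots of unity sum to 0, e.g. 1 + exp(2*I*pi/3) + exp(-2*I*pi/3) = 0.)
Dividing by |G| = 9 gives 9/9 = 1, matching the row-orthogonality relation <chi_6, chi_6> = [chi_6 = chi_6].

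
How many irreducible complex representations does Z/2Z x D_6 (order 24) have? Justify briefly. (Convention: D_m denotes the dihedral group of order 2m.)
12

Explanation: The number of irreducible complex representations of a finite group equals its number of conjugacy classes. For a direct product, #classes(G x H) = #classes(G) * #classes(H). Z/2Z has 2 classes (abelian), D_6 has 6 classes, so 2 * 6 = 12, so Z/2Z x D_6 (order 24) has exactly 12 irreducible complex representations.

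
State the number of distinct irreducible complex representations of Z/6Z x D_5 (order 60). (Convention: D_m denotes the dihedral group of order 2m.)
24

The number of irreducible complex representations of a finite group equals its number of conjugacy classes. For a direct product, #classes(G x H) = #classes(G) * #classes(H). Z/6Z has 6 classes (abelian), D_5 has 4 classes, so 6 * 4 = 24, so Z/6Z x D_5 (order 60) has exactly 24 irreducible complex representations.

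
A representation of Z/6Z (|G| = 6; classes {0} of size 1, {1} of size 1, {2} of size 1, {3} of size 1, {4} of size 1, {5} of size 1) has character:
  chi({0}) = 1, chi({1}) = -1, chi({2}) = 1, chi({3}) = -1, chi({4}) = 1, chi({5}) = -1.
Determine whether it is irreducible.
Irreducible: <chi, chi> = 1.

<chi, chi> = (1/|G|) sum_C |C| * |chi(C)|^2 = (1/6)[1*|1|^2 + 1*|-1|^2 + 1*|1|^2 + 1*|-1|^2 + 1*|1|^2 + 1*|-1|^2]
  = (1/6)[(1) + (1) + (1) + (1) + (1) + (1)] = 6/6 = 1.
(Exp terms are combined using exp(i*s)*conj(exp(i*t)) = exp(i*(s-t)), and sums of them are collapsed using the identity that for every m > 1 the m distinct m-th roots of unity sum to 0, e.g. 1 + exp(2*I*pi/3) + exp(-2*I*pi/3) = 0.)
A character is irreducible iff <chi, chi> = 1, so this representation is irreducible.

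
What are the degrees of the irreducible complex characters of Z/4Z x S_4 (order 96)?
Dimensions: 1, 1, 1, 1, 1, 1, 1, 1, 2, 2, 2, 2, 3, 3, 3, 3, 3, 3, 3, 3

There are 20 irreducibles (= number of conjugacy classes). Their dimensions d_i satisfy sum d_i^2 = |G| = 96: 1 + 1 + 1 + 1 + 1 + 1 + 1 + 1 + 4 + 4 + 4 + 4 + 9 + 9 + 9 + 9 + 9 + 9 + 9 + 9 = 96. (For the product with Z/4Z: each of the 4 1-dim characters of Z/4Z tensors with each irrep of S_4, giving 4 copies of each S_4-dimension.)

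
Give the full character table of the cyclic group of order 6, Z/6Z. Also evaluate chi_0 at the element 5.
Character table of Z/6Z (irreps indexed chi_0,...,chi_5 with chi_k(m) = zeta_6^(k*m), zeta_6 = exp(2*pi*i/6)):
  irrep \ class  {0} (size 1)  {1} (size 1)    {2} (size 1)    {3} (size 1)  {4} (size 1)    {5} (size 1)  
  chi_0          1             1               1               1             1               1             
  chi_1          1             exp(I*pi/3)     exp(2*I*pi/3)   -1            exp(-2*I*pi/3)  exp(-I*pi/3)  
  chi_2          1             exp(2*I*pi/3)   exp(-2*I*pi/3)  1             exp(2*I*pi/3)   exp(-2*I*pi/3)
  chi_3          1             -1              1               -1            1               -1            
  chi_4          1             exp(-2*I*pi/3)  exp(2*I*pi/3)   1             exp(-2*I*pi/3)  exp(2*I*pi/3) 
  chi_5          1             exp(-I*pi/3)    exp(-2*I*pi/3)  -1            exp(2*I*pi/3)   exp(I*pi/3)   

Spot check: chi_0(5) = zeta_6^(0*5) = zeta_6^0 = 1.

Why: Z/6Z is abelian, so all 6 irreducible complex representations are 1-dimensional. They are given by chi_k(m) = zeta_6^(k*m) for k = 0,...,5. Row orthogonality: sum_m chi_k(m) conj(chi_l(m)) = 6 * [k = l].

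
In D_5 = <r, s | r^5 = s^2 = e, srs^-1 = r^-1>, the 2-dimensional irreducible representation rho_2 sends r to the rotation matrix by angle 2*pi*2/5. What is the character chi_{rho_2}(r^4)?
chi_{rho_2}(r^4) = 2*cos(2*pi*2*4/5) = -sqrt(5)/2 - 1/2

Explanation: rho_2(r^4) is rotation by angle 2*pi*2*4/5, whose trace is 2*cos(2*pi*2*4/5) = -sqrt(5)/2 - 1/2.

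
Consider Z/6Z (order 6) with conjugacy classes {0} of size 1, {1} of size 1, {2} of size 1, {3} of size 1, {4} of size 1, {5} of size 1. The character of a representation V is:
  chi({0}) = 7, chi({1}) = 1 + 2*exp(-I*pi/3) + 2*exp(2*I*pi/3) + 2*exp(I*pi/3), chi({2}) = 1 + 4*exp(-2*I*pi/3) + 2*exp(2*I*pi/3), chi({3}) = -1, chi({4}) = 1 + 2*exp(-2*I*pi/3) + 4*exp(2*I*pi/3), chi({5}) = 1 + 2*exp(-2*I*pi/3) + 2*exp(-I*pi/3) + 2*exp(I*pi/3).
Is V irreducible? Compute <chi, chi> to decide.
Not irreducible (reducible): <chi, chi> = 13 > 1.

Justification: <chi, chi> = (1/|G|) sum_C |C| * |chi(C)|^2 = (1/6)[1*|7|^2 + 1*|1 + 2*exp(-I*pi/3) + 2*exp(2*I*pi/3) + 2*exp(I*pi/3)|^2 + 1*|1 + 4*exp(-2*I*pi/3) + 2*exp(2*I*pi/3)|^2 + 1*|-1|^2 + 1*|1 + 2*exp(-2*I*pi/3) + 4*exp(2*I*pi/3)|^2 + 1*|1 + 2*exp(-2*I*pi/3) + 2*exp(-I*pi/3) + 2*exp(I*pi/3)|^2]
  = (1/6)[(49) + (7) + (7) + (1) + (7) + (7)] = 78/6 = 13.
(Exp terms are combined using exp(i*s)*conj(exp(i*t)) = exp(i*(s-t)), and sums of them are collapsed using the identity that for every m > 1 the m distinct m-th roots of unity sum to 0, e.g. 1 + exp(2*I*pi/3) + exp(-2*I*pi/3) = 0.)
A character is irreducible iff <chi, chi> = 1, so this representation is reducible.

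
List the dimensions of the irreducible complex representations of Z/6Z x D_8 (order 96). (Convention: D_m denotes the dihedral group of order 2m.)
Dimensions: 1, 1, 1, 1, 1, 1, 1, 1, 1, 1, 1, 1, 1, 1, 1, 1, 1, 1, 1, 1, 1, 1, 1, 1, 2, 2, 2, 2, 2, 2, 2, 2, 2, 2, 2, 2, 2, 2, 2, 2, 2, 2

Justification: There are 42 irreducibles (= number of conjugacy classes). Their dimensions d_i satisfy sum d_i^2 = |G| = 96: 1 + 1 + 1 + 1 + 1 + 1 + 1 + 1 + 1 + 1 + 1 + 1 + 1 + 1 + 1 + 1 + 1 + 1 + 1 + 1 + 1 + 1 + 1 + 1 + 4 + 4 + 4 + 4 + 4 + 4 + 4 + 4 + 4 + 4 + 4 + 4 + 4 + 4 + 4 + 4 + 4 + 4 = 96. (For the product with Z/6Z: each of the 6 1-dim characters of Z/6Z tensors with each irrep of D_8, giving 6 copies of each D_8-dimension.)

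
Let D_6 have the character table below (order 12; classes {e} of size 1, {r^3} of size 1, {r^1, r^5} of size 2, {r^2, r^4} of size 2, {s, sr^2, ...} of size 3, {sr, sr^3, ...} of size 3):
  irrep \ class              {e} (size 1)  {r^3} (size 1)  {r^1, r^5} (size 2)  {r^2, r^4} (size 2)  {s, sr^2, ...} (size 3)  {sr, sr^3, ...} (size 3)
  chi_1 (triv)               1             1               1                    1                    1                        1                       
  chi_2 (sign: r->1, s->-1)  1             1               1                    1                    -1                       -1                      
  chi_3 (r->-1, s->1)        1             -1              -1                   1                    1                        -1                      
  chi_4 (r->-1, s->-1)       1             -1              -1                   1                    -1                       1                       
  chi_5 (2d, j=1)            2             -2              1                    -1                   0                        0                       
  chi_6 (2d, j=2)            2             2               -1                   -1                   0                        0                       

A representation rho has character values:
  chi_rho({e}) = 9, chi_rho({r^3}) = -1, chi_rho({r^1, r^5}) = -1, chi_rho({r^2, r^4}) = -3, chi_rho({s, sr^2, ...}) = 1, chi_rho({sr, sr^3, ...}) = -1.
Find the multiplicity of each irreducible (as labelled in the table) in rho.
Multiplicities: chi_1: 0, chi_2: 0, chi_3: 1, chi_4: 0, chi_5: 2, chi_6: 2.

Argument: Use <chi_rho, chi> = (1/|G|) sum_C |C| * chi_rho(C) * conj(chi(C)) with |G| = 12 for each irreducible chi in the table:
  <chi_rho, chi_1> = (1/12)[1*(9)*conj(1) + 1*(-1)*conj(1) + 2*(-1)*conj(1) + 2*(-3)*conj(1) + 3*(1)*conj(1) + 3*(-1)*conj(1)]
      = (1/12)[(9) + (-1) + (-2) + (-6) + (3) + (-3)] = 0/12 = 0
  <chi_rho, chi_2> = (1/12)[1*(9)*conj(1) + 1*(-1)*conj(1) + 2*(-1)*conj(1) + 2*(-3)*conj(1) + 3*(1)*conj(-1) + 3*(-1)*conj(-1)]
      = (1/12)[(9) + (-1) + (-2) + (-6) + (-3) + (3)] = 0/12 = 0
  <chi_rho, chi_3> = (1/12)[1*(9)*conj(1) + 1*(-1)*conj(-1) + 2*(-1)*conj(-1) + 2*(-3)*conj(1) + 3*(1)*conj(1) + 3*(-1)*conj(-1)]
      = (1/12)[(9) + (1) + (2) + (-6) + (3) + (3)] = 12/12 = 1
  <chi_rho, chi_4> = (1/12)[1*(9)*conj(1) + 1*(-1)*conj(-1) + 2*(-1)*conj(-1) + 2*(-3)*conj(1) + 3*(1)*conj(-1) + 3*(-1)*conj(1)]
      = (1/12)[(9) + (1) + (2) + (-6) + (-3) + (-3)] = 0/12 = 0
  <chi_rho, chi_5> = (1/12)[1*(9)*conj(2) + 1*(-1)*conj(-2) + 2*(-1)*conj(1) + 2*(-3)*conj(-1) + 3*(1)*conj(0) + 3*(-1)*conj(0)]
      = (1/12)[(18) + (2) + (-2) + (6) + (0) + (0)] = 24/12 = 2
  <chi_rho, chi_6> = (1/12)[1*(9)*conj(2) + 1*(-1)*conj(2) + 2*(-1)*conj(-1) + 2*(-3)*conj(-1) + 3*(1)*conj(0) + 3*(-1)*conj(0)]
      = (1/12)[(18) + (-2) + (2) + (6) + (0) + (0)] = 24/12 = 2
Dimension check: dim(rho) = sum (mult * dim) = 0*1 + 0*1 + 1*1 + 0*1 + 2*2 + 2*2 = 9 = chi_rho(e) = 9.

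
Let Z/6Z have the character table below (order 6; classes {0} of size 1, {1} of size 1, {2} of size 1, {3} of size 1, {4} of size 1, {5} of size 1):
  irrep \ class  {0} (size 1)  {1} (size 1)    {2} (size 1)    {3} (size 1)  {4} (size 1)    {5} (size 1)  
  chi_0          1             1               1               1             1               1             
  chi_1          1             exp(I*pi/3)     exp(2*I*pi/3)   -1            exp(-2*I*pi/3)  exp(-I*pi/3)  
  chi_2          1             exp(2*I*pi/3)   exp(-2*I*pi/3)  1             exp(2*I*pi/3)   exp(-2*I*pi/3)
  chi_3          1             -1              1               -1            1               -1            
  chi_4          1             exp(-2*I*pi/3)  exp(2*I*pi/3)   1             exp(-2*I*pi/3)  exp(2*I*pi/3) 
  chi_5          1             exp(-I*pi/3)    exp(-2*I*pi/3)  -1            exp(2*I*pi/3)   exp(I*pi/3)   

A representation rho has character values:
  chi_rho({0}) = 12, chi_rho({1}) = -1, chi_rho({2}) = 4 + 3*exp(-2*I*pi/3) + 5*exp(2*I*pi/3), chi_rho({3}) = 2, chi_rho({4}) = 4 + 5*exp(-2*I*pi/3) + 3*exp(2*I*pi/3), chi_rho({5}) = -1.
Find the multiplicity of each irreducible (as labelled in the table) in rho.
Multiplicities: chi_0: 2, chi_1: 2, chi_2: 2, chi_3: 2, chi_4: 3, chi_5: 1.

Reasoning: Use <chi_rho, chi> = (1/|G|) sum_C |C| * chi_rho(C) * conj(chi(C)) with |G| = 6 for each irreducible chi in the table:
  <chi_rho, chi_0> = (1/6)[1*(12)*conj(1) + 1*(-1)*conj(1) + 1*(4 + 3*exp(-2*I*pi/3) + 5*exp(2*I*pi/3))*conj(1) + 1*(2)*conj(1) + 1*(4 + 5*exp(-2*I*pi/3) + 3*exp(2*I*pi/3))*conj(1) + 1*(-1)*conj(1)]
      = (1/6)[(12) + (-1) + (4 + 3*exp(-2*I*pi/3) + 5*exp(2*I*pi/3)) + (2) + (4 + 5*exp(-2*I*pi/3) + 3*exp(2*I*pi/3)) + (-1)] = 12/6 = 2
  <chi_rho, chi_1> = (1/6)[1*(12)*conj(1) + 1*(-1)*conj(exp(I*pi/3)) + 1*(4 + 3*exp(-2*I*pi/3) + 5*exp(2*I*pi/3))*conj(exp(2*I*pi/3)) + 1*(2)*conj(-1) + 1*(4 + 5*exp(-2*I*pi/3) + 3*exp(2*I*pi/3))*conj(exp(-2*I*pi/3)) + 1*(-1)*conj(exp(-I*pi/3))]
      = (1/6)[(12) + (-1 + exp(-2*I*pi/3) + 2*exp(I*pi/3)) + (5 + 4*exp(-2*I*pi/3) + 3*exp(2*I*pi/3)) + (-2) + (5 + 3*exp(-2*I*pi/3) + 4*exp(2*I*pi/3)) + (-1 + 2*exp(-I*pi/3) + exp(2*I*pi/3))] = 12/6 = 2
  <chi_rho, chi_2> = (1/6)[1*(12)*conj(1) + 1*(-1)*conj(exp(2*I*pi/3)) + 1*(4 + 3*exp(-2*I*pi/3) + 5*exp(2*I*pi/3))*conj(exp(-2*I*pi/3)) + 1*(2)*conj(1) + 1*(4 + 5*exp(-2*I*pi/3) + 3*exp(2*I*pi/3))*conj(exp(2*I*pi/3)) + 1*(-1)*conj(exp(-2*I*pi/3))]
      = (1/6)[(12) + (1 + 2*exp(-I*pi/3) + 3*exp(2*I*pi/3)) + (3 + 5*exp(-2*I*pi/3) + 4*exp(2*I*pi/3)) + (2) + (3 + 4*exp(-2*I*pi/3) + 5*exp(2*I*pi/3)) + (1 + 3*exp(-2*I*pi/3) + 2*exp(I*pi/3))] = 12/6 = 2
  <chi_rho, chi_3> = (1/6)[1*(12)*conj(1) + 1*(-1)*conj(-1) + 1*(4 + 3*exp(-2*I*pi/3) + 5*exp(2*I*pi/3))*conj(1) + 1*(2)*conj(-1) + 1*(4 + 5*exp(-2*I*pi/3) + 3*exp(2*I*pi/3))*conj(1) + 1*(-1)*conj(-1)]
      = (1/6)[(12) + (1) + (4 + 3*exp(-2*I*pi/3) + 5*exp(2*I*pi/3)) + (-2) + (4 + 5*exp(-2*I*pi/3) + 3*exp(2*I*pi/3)) + (1)] = 12/6 = 2
  <chi_rho, chi_4> = (1/6)[1*(12)*conj(1) + 1*(-1)*conj(exp(-2*I*pi/3)) + 1*(4 + 3*exp(-2*I*pi/3) + 5*exp(2*I*pi/3))*conj(exp(2*I*pi/3)) + 1*(2)*conj(1) + 1*(4 + 5*exp(-2*I*pi/3) + 3*exp(2*I*pi/3))*conj(exp(-2*I*pi/3)) + 1*(-1)*conj(exp(2*I*pi/3))]
      = (1/6)[(12) + (1 + 2*exp(-2*I*pi/3) + exp(I*pi/3)) + (5 + 4*exp(-2*I*pi/3) + 3*exp(2*I*pi/3)) + (2) + (5 + 3*exp(-2*I*pi/3) + 4*exp(2*I*pi/3)) + (1 + exp(-I*pi/3) + 2*exp(2*I*pi/3))] = 18/6 = 3
  <chi_rho, chi_5> = (1/6)[1*(12)*conj(1) + 1*(-1)*conj(exp(-I*pi/3)) + 1*(4 + 3*exp(-2*I*pi/3) + 5*exp(2*I*pi/3))*conj(exp(-2*I*pi/3)) + 1*(2)*conj(-1) + 1*(4 + 5*exp(-2*I*pi/3) + 3*exp(2*I*pi/3))*conj(exp(2*I*pi/3)) + 1*(-1)*conj(exp(I*pi/3))]
      = (1/6)[(12) + (-1 + 3*exp(-I*pi/3) + 2*exp(2*I*pi/3)) + (3 + 5*exp(-2*I*pi/3) + 4*exp(2*I*pi/3)) + (-2) + (3 + 4*exp(-2*I*pi/3) + 5*exp(2*I*pi/3)) + (-1 + 2*exp(-2*I*pi/3) + 3*exp(I*pi/3))] = 6/6 = 1
(Exp terms are combined using exp(i*s)*conj(exp(i*t)) = exp(i*(s-t)), and sums of them are collapsed using the identity that for every m > 1 the m distinct m-th roots of unity sum to 0, e.g. 1 + exp(2*I*pi/3) + exp(-2*I*pi/3) = 0.)
Dimension check: dim(rho) = sum (mult * dim) = 2*1 + 2*1 + 2*1 + 2*1 + 3*1 + 1*1 = 12 = chi_rho(e) = 12.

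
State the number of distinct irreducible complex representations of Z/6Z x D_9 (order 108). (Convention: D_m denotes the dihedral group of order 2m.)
36

Why: The number of irreducible complex representations of a finite group equals its number of conjugacy classes. For a direct product, #classes(G x H) = #classes(G) * #classes(H). Z/6Z has 6 classes (abelian), D_9 has 6 classes, so 6 * 6 = 36, so Z/6Z x D_9 (order 108) has exactly 36 irreducible complex representations.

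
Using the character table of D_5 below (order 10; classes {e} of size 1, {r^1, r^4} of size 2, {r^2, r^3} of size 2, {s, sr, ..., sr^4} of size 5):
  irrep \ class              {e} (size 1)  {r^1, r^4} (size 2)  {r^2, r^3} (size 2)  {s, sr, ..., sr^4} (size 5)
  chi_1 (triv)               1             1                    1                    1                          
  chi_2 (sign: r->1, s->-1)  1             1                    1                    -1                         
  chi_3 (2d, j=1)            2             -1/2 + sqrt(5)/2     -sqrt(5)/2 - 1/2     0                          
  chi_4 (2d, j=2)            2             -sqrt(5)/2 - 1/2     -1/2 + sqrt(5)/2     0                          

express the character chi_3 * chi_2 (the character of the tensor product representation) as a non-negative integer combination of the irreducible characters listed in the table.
chi_3 tensor chi_2 = chi_3 (all other irreducibles have multiplicity 0).

Solution. The character of a tensor product is the pointwise product (chi_3 * chi_2)(C) = chi_3(C) * chi_2(C):
  {e}: (2)*(1), {r^1, r^4}: (-1/2 + sqrt(5)/2)*(1), {r^2, r^3}: (-sqrt(5)/2 - 1/2)*(1), {s, sr, ..., sr^4}: (0)*(-1)
so (chi_3 * chi_2) takes values
  {e} -> 2, {r^1, r^4} -> -1/2 + sqrt(5)/2, {r^2, r^3} -> -sqrt(5)/2 - 1/2, {s, sr, ..., sr^4} -> 0.
Now take the inner product of this character with each irreducible chi from the table, <chi_3*chi_2, chi> = (1/10) sum_C |C| (chi_3*chi_2)(C) conj(chi(C)):
  <chi_3*chi_2, chi_1> = (1/10)[1*(2)*conj(1) + 2*(-1/2 + sqrt(5)/2)*conj(1) + 2*(-sqrt(5)/2 - 1/2)*conj(1) + 5*(0)*conj(1)]
      = (1/10)[(2) + (-1 + sqrt(5)) + (-sqrt(5) - 1) + (0)] = 0/10 = 0
  <chi_3*chi_2, chi_2> = (1/10)[1*(2)*conj(1) + 2*(-1/2 + sqrt(5)/2)*conj(1) + 2*(-sqrt(5)/2 - 1/2)*conj(1) + 5*(0)*conj(-1)]
      = (1/10)[(2) + (-1 + sqrt(5)) + (-sqrt(5) - 1) + (0)] = 0/10 = 0
  <chi_3*chi_2, chi_3> = (1/10)[1*(2)*conj(2) + 2*(-1/2 + sqrt(5)/2)*conj(-1/2 + sqrt(5)/2) + 2*(-sqrt(5)/2 - 1/2)*conj(-sqrt(5)/2 - 1/2) + 5*(0)*conj(0)]
      = (1/10)[(4) + (3 - sqrt(5)) + (sqrt(5) + 3) + (0)] = 10/10 = 1
  <chi_3*chi_2, chi_4> = (1/10)[1*(2)*conj(2) + 2*(-1/2 + sqrt(5)/2)*conj(-sqrt(5)/2 - 1/2) + 2*(-sqrt(5)/2 - 1/2)*conj(-1/2 + sqrt(5)/2) + 5*(0)*conj(0)]
      = (1/10)[(4) + (-2) + (-2) + (0)] = 0/10 = 0
Hence the multiplicities are chi_3: 1. Dimension check: dim(chi_3)*dim(chi_2) = 2*1 = 2 and sum (mult * dim) = 1*2 = 2.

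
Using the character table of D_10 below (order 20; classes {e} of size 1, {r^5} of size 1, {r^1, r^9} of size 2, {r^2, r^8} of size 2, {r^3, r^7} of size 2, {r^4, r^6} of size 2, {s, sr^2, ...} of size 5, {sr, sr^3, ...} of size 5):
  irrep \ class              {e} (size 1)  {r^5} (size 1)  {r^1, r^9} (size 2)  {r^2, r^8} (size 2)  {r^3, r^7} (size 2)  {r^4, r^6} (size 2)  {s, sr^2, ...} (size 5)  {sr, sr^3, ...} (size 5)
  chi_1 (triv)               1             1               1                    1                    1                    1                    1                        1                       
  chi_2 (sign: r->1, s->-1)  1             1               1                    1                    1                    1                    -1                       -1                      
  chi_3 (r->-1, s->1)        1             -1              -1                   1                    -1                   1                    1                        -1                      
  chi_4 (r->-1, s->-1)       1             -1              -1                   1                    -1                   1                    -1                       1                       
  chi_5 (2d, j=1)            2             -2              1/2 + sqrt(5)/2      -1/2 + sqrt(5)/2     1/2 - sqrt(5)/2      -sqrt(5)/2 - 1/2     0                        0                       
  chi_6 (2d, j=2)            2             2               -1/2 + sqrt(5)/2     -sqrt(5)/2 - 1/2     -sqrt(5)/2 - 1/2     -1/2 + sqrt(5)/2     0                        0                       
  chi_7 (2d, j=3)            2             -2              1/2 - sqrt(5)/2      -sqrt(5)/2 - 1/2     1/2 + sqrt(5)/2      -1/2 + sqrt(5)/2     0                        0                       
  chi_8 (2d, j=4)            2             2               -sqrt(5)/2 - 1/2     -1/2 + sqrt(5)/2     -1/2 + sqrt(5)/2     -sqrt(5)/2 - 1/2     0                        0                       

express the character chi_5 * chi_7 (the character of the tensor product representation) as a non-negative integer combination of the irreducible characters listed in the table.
chi_5 tensor chi_7 = chi_6 + chi_8 (all other irreducibles have multiplicity 0).

Solution. The character of a tensor product is the pointwise product (chi_5 * chi_7)(C) = chi_5(C) * chi_7(C):
  {e}: (2)*(2), {r^5}: (-2)*(-2), {r^1, r^9}: (1/2 + sqrt(5)/2)*(1/2 - sqrt(5)/2), {r^2, r^8}: (-1/2 + sqrt(5)/2)*(-sqrt(5)/2 - 1/2), {r^3, r^7}: (1/2 - sqrt(5)/2)*(1/2 + sqrt(5)/2), {r^4, r^6}: (-sqrt(5)/2 - 1/2)*(-1/2 + sqrt(5)/2), {s, sr^2, ...}: (0)*(0), {sr, sr^3, ...}: (0)*(0)
so (chi_5 * chi_7) takes values
  {e} -> 4, {r^5} -> 4, {r^1, r^9} -> -1, {r^2, r^8} -> -1, {r^3, r^7} -> -1, {r^4, r^6} -> -1, {s, sr^2, ...} -> 0, {sr, sr^3, ...} -> 0.
Now take the inner product of this character with each irreducible chi from the table, <chi_5*chi_7, chi> = (1/20) sum_C |C| (chi_5*chi_7)(C) conj(chi(C)):
  <chi_5*chi_7, chi_1> = (1/20)[1*(4)*conj(1) + 1*(4)*conj(1) + 2*(-1)*conj(1) + 2*(-1)*conj(1) + 2*(-1)*conj(1) + 2*(-1)*conj(1) + 5*(0)*conj(1) + 5*(0)*conj(1)]
      = (1/20)[(4) + (4) + (-2) + (-2) + (-2) + (-2) + (0) + (0)] = 0/20 = 0
  <chi_5*chi_7, chi_2> = (1/20)[1*(4)*conj(1) + 1*(4)*conj(1) + 2*(-1)*conj(1) + 2*(-1)*conj(1) + 2*(-1)*conj(1) + 2*(-1)*conj(1) + 5*(0)*conj(-1) + 5*(0)*conj(-1)]
      = (1/20)[(4) + (4) + (-2) + (-2) + (-2) + (-2) + (0) + (0)] = 0/20 = 0
  <chi_5*chi_7, chi_3> = (1/20)[1*(4)*conj(1) + 1*(4)*conj(-1) + 2*(-1)*conj(-1) + 2*(-1)*conj(1) + 2*(-1)*conj(-1) + 2*(-1)*conj(1) + 5*(0)*conj(1) + 5*(0)*conj(-1)]
      = (1/20)[(4) + (-4) + (2) + (-2) + (2) + (-2) + (0) + (0)] = 0/20 = 0
  <chi_5*chi_7, chi_4> = (1/20)[1*(4)*conj(1) + 1*(4)*conj(-1) + 2*(-1)*conj(-1) + 2*(-1)*conj(1) + 2*(-1)*conj(-1) + 2*(-1)*conj(1) + 5*(0)*conj(-1) + 5*(0)*conj(1)]
      = (1/20)[(4) + (-4) + (2) + (-2) + (2) + (-2) + (0) + (0)] = 0/20 = 0
  <chi_5*chi_7, chi_5> = (1/20)[1*(4)*conj(2) + 1*(4)*conj(-2) + 2*(-1)*conj(1/2 + sqrt(5)/2) + 2*(-1)*conj(-1/2 + sqrt(5)/2) + 2*(-1)*conj(1/2 - sqrt(5)/2) + 2*(-1)*conj(-sqrt(5)/2 - 1/2) + 5*(0)*conj(0) + 5*(0)*conj(0)]
      = (1/20)[(8) + (-8) + (-sqrt(5) - 1) + (1 - sqrt(5)) + (-1 + sqrt(5)) + (1 + sqrt(5)) + (0) + (0)] = 0/20 = 0
  <chi_5*chi_7, chi_6> = (1/20)[1*(4)*conj(2) + 1*(4)*conj(2) + 2*(-1)*conj(-1/2 + sqrt(5)/2) + 2*(-1)*conj(-sqrt(5)/2 - 1/2) + 2*(-1)*conj(-sqrt(5)/2 - 1/2) + 2*(-1)*conj(-1/2 + sqrt(5)/2) + 5*(0)*conj(0) + 5*(0)*conj(0)]
      = (1/20)[(8) + (8) + (1 - sqrt(5)) + (1 + sqrt(5)) + (1 + sqrt(5)) + (1 - sqrt(5)) + (0) + (0)] = 20/20 = 1
  <chi_5*chi_7, chi_7> = (1/20)[1*(4)*conj(2) + 1*(4)*conj(-2) + 2*(-1)*conj(1/2 - sqrt(5)/2) + 2*(-1)*conj(-sqrt(5)/2 - 1/2) + 2*(-1)*conj(1/2 + sqrt(5)/2) + 2*(-1)*conj(-1/2 + sqrt(5)/2) + 5*(0)*conj(0) + 5*(0)*conj(0)]
      = (1/20)[(8) + (-8) + (-1 + sqrt(5)) + (1 + sqrt(5)) + (-sqrt(5) - 1) + (1 - sqrt(5)) + (0) + (0)] = 0/20 = 0
  <chi_5*chi_7, chi_8> = (1/20)[1*(4)*conj(2) + 1*(4)*conj(2) + 2*(-1)*conj(-sqrt(5)/2 - 1/2) + 2*(-1)*conj(-1/2 + sqrt(5)/2) + 2*(-1)*conj(-1/2 + sqrt(5)/2) + 2*(-1)*conj(-sqrt(5)/2 - 1/2) + 5*(0)*conj(0) + 5*(0)*conj(0)]
      = (1/20)[(8) + (8) + (1 + sqrt(5)) + (1 - sqrt(5)) + (1 - sqrt(5)) + (1 + sqrt(5)) + (0) + (0)] = 20/20 = 1
Hence the multiplicities are chi_6: 1, chi_8: 1. Dimension check: dim(chi_5)*dim(chi_7) = 2*2 = 4 and sum (mult * dim) = 1*2 + 1*2 = 4.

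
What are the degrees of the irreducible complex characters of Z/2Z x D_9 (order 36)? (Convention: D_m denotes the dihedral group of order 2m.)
Dimensions: 1, 1, 1, 1, 2, 2, 2, 2, 2, 2, 2, 2

Justification: There are 12 irreducibles (= number of conjugacy classes). Their dimensions d_i satisfy sum d_i^2 = |G| = 36: 1 + 1 + 1 + 1 + 4 + 4 + 4 + 4 + 4 + 4 + 4 + 4 = 36. (For the product with Z/2Z: each of the 2 1-dim characters of Z/2Z tensors with each irrep of D_9, giving 2 copies of each D_9-dimension.)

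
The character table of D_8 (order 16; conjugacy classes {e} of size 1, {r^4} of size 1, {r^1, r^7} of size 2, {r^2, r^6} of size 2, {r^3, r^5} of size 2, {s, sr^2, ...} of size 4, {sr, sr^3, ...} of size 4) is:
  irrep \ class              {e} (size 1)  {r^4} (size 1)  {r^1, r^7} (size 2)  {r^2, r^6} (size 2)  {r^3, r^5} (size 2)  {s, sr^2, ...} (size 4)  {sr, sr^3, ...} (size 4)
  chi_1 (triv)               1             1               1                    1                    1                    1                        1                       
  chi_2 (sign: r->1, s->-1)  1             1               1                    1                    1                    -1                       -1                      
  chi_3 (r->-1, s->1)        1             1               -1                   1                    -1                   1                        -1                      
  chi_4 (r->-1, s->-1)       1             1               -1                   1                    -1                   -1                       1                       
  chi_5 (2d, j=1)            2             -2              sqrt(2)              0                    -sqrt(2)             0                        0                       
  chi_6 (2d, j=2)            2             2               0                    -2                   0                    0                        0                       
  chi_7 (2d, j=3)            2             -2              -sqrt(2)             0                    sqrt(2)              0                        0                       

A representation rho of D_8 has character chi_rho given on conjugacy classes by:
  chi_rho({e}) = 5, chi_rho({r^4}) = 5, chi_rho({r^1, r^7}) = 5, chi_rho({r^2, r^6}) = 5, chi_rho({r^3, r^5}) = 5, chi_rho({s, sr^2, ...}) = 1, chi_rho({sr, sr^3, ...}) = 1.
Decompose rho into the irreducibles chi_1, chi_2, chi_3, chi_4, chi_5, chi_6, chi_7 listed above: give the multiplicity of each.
Multiplicities: chi_1: 3, chi_2: 2, chi_3: 0, chi_4: 0, chi_5: 0, chi_6: 0, chi_7: 0.

Why: Use <chi_rho, chi> = (1/|G|) sum_C |C| * chi_rho(C) * conj(chi(C)) with |G| = 16 for each irreducible chi in the table:
  <chi_rho, chi_1> = (1/16)[1*(5)*conj(1) + 1*(5)*conj(1) + 2*(5)*conj(1) + 2*(5)*conj(1) + 2*(5)*conj(1) + 4*(1)*conj(1) + 4*(1)*conj(1)]
      = (1/16)[(5) + (5) + (10) + (10) + (10) + (4) + (4)] = 48/16 = 3
  <chi_rho, chi_2> = (1/16)[1*(5)*conj(1) + 1*(5)*conj(1) + 2*(5)*conj(1) + 2*(5)*conj(1) + 2*(5)*conj(1) + 4*(1)*conj(-1) + 4*(1)*conj(-1)]
      = (1/16)[(5) + (5) + (10) + (10) + (10) + (-4) + (-4)] = 32/16 = 2
  <chi_rho, chi_3> = (1/16)[1*(5)*conj(1) + 1*(5)*conj(1) + 2*(5)*conj(-1) + 2*(5)*conj(1) + 2*(5)*conj(-1) + 4*(1)*conj(1) + 4*(1)*conj(-1)]
      = (1/16)[(5) + (5) + (-10) + (10) + (-10) + (4) + (-4)] = 0/16 = 0
  <chi_rho, chi_4> = (1/16)[1*(5)*conj(1) + 1*(5)*conj(1) + 2*(5)*conj(-1) + 2*(5)*conj(1) + 2*(5)*conj(-1) + 4*(1)*conj(-1) + 4*(1)*conj(1)]
      = (1/16)[(5) + (5) + (-10) + (10) + (-10) + (-4) + (4)] = 0/16 = 0
  <chi_rho, chi_5> = (1/16)[1*(5)*conj(2) + 1*(5)*conj(-2) + 2*(5)*conj(sqrt(2)) + 2*(5)*conj(0) + 2*(5)*conj(-sqrt(2)) + 4*(1)*conj(0) + 4*(1)*conj(0)]
      = (1/16)[(10) + (-10) + (10*sqrt(2)) + (0) + (-10*sqrt(2)) + (0) + (0)] = 0/16 = 0
  <chi_rho, chi_6> = (1/16)[1*(5)*conj(2) + 1*(5)*conj(2) + 2*(5)*conj(0) + 2*(5)*conj(-2) + 2*(5)*conj(0) + 4*(1)*conj(0) + 4*(1)*conj(0)]
      = (1/16)[(10) + (10) + (0) + (-20) + (0) + (0) + (0)] = 0/16 = 0
  <chi_rho, chi_7> = (1/16)[1*(5)*conj(2) + 1*(5)*conj(-2) + 2*(5)*conj(-sqrt(2)) + 2*(5)*conj(0) + 2*(5)*conj(sqrt(2)) + 4*(1)*conj(0) + 4*(1)*conj(0)]
      = (1/16)[(10) + (-10) + (-10*sqrt(2)) + (0) + (10*sqrt(2)) + (0) + (0)] = 0/16 = 0
Dimension check: dim(rho) = sum (mult * dim) = 3*1 + 2*1 + 0*1 + 0*1 + 0*2 + 0*2 + 0*2 = 5 = chi_rho(e) = 5.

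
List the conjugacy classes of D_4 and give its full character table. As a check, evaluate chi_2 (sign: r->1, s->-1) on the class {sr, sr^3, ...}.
Conjugacy classes: {e} of size 1, {r^2} of size 1, {r^1, r^3} of size 2, {s, sr^2, ...} of size 2, {sr, sr^3, ...} of size 2.
Character table:
  irrep \ class              {e} (size 1)  {r^2} (size 1)  {r^1, r^3} (size 2)  {s, sr^2, ...} (size 2)  {sr, sr^3, ...} (size 2)
  chi_1 (triv)               1             1               1                    1                        1                       
  chi_2 (sign: r->1, s->-1)  1             1               1                    -1                       -1                      
  chi_3 (r->-1, s->1)        1             1               -1                   1                        -1                      
  chi_4 (r->-1, s->-1)       1             1               -1                   -1                       1                       
  chi_5 (2d, j=1)            2             -2              0                    0                        0                       

Spot check: chi_2 (sign: r->1, s->-1) on {sr, sr^3, ...} = -1.

Argument: D_4 has order 2*4 = 8 with 5 conjugacy classes, hence 5 irreducibles. Sum of squared dims 1 + 1 + 1 + 1 + 4 = 8 = |G|. Linear characters come from the abelianisation; the 2-dimensional irreps have character r^k -> 2*cos(2*pi*j*k/4), reflections -> 0.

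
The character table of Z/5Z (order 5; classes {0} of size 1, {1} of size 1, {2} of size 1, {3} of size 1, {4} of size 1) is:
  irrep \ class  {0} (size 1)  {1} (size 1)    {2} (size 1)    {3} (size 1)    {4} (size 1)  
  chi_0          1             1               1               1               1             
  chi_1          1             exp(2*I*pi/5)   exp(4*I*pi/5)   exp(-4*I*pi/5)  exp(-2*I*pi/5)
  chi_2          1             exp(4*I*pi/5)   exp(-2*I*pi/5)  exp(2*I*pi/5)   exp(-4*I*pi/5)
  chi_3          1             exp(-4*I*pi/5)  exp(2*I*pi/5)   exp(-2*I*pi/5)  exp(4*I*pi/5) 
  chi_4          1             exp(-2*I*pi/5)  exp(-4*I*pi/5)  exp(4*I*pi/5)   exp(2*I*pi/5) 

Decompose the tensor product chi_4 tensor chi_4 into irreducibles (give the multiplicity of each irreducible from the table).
chi_4 tensor chi_4 = chi_3 (all other irreducibles have multiplicity 0).

Details: The character of a tensor product is the pointwise product (chi_4 * chi_4)(C) = chi_4(C) * chi_4(C):
  {0}: (1)*(1), {1}: (exp(-2*I*pi/5))*(exp(-2*I*pi/5)), {2}: (exp(-4*I*pi/5))*(exp(-4*I*pi/5)), {3}: (exp(4*I*pi/5))*(exp(4*I*pi/5)), {4}: (exp(2*I*pi/5))*(exp(2*I*pi/5))
so (chi_4 * chi_4) takes values
  {0} -> 1, {1} -> exp(-4*I*pi/5), {2} -> exp(2*I*pi/5), {3} -> exp(-2*I*pi/5), {4} -> exp(4*I*pi/5).
Now take the inner product of this character with each irreducible chi from the table, <chi_4*chi_4, chi> = (1/5) sum_C |C| (chi_4*chi_4)(C) conj(chi(C)):
  <chi_4*chi_4, chi_0> = (1/5)[1*(1)*conj(1) + 1*(exp(-4*I*pi/5))*conj(1) + 1*(exp(2*I*pi/5))*conj(1) + 1*(exp(-2*I*pi/5))*conj(1) + 1*(exp(4*I*pi/5))*conj(1)]
      = (1/5)[(1) + (exp(-4*I*pi/5)) + (exp(2*I*pi/5)) + (exp(-2*I*pi/5)) + (exp(4*I*pi/5))] = 0/5 = 0
  <chi_4*chi_4, chi_1> = (1/5)[1*(1)*conj(1) + 1*(exp(-4*I*pi/5))*conj(exp(2*I*pi/5)) + 1*(exp(2*I*pi/5))*conj(exp(4*I*pi/5)) + 1*(exp(-2*I*pi/5))*conj(exp(-4*I*pi/5)) + 1*(exp(4*I*pi/5))*conj(exp(-2*I*pi/5))]
      = (1/5)[(1) + (exp(4*I*pi/5)) + (exp(-2*I*pi/5)) + (exp(2*I*pi/5)) + (exp(-4*I*pi/5))] = 0/5 = 0
  <chi_4*chi_4, chi_2> = (1/5)[1*(1)*conj(1) + 1*(exp(-4*I*pi/5))*conj(exp(4*I*pi/5)) + 1*(exp(2*I*pi/5))*conj(exp(-2*I*pi/5)) + 1*(exp(-2*I*pi/5))*conj(exp(2*I*pi/5)) + 1*(exp(4*I*pi/5))*conj(exp(-4*I*pi/5))]
      = (1/5)[(1) + (exp(2*I*pi/5)) + (exp(4*I*pi/5)) + (exp(-4*I*pi/5)) + (exp(-2*I*pi/5))] = 0/5 = 0
  <chi_4*chi_4, chi_3> = (1/5)[1*(1)*conj(1) + 1*(exp(-4*I*pi/5))*conj(exp(-4*I*pi/5)) + 1*(exp(2*I*pi/5))*conj(exp(2*I*pi/5)) + 1*(exp(-2*I*pi/5))*conj(exp(-2*I*pi/5)) + 1*(exp(4*I*pi/5))*conj(exp(4*I*pi/5))]
      = (1/5)[(1) + (1) + (1) + (1) + (1)] = 5/5 = 1
  <chi_4*chi_4, chi_4> = (1/5)[1*(1)*conj(1) + 1*(exp(-4*I*pi/5))*conj(exp(-2*I*pi/5)) + 1*(exp(2*I*pi/5))*conj(exp(-4*I*pi/5)) + 1*(exp(-2*I*pi/5))*conj(exp(4*I*pi/5)) + 1*(exp(4*I*pi/5))*conj(exp(2*I*pi/5))]
      = (1/5)[(1) + (exp(-2*I*pi/5)) + (exp(-4*I*pi/5)) + (exp(4*I*pi/5)) + (exp(2*I*pi/5))] = 0/5 = 0
(Exp terms are combined using exp(i*s)*conj(exp(i*t)) = exp(i*(s-t)), and sums of them are collapsed using the identity that for every m > 1 the m distinct m-th roots of unity sum to 0, e.g. 1 + exp(2*I*pi/3) + exp(-2*I*pi/3) = 0.)
Hence the multiplicities are chi_3: 1. Dimension check: dim(chi_4)*dim(chi_4) = 1*1 = 1 and sum (mult * dim) = 1*1 = 1.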